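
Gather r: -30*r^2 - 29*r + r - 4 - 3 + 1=-30*r^2 - 28*r - 6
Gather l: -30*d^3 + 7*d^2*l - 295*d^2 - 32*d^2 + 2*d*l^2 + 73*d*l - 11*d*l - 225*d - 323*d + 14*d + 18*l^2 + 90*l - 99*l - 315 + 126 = -30*d^3 - 327*d^2 - 534*d + l^2*(2*d + 18) + l*(7*d^2 + 62*d - 9) - 189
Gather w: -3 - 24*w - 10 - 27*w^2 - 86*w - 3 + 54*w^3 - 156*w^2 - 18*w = 54*w^3 - 183*w^2 - 128*w - 16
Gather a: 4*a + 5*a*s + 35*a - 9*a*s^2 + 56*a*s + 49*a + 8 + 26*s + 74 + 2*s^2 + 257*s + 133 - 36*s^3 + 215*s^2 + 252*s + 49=a*(-9*s^2 + 61*s + 88) - 36*s^3 + 217*s^2 + 535*s + 264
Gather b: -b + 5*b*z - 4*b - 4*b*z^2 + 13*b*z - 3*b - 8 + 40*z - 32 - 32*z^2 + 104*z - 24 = b*(-4*z^2 + 18*z - 8) - 32*z^2 + 144*z - 64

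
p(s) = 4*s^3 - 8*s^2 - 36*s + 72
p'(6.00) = 300.00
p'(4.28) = 115.34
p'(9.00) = 792.00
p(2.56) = -5.48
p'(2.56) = 1.68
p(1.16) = 25.72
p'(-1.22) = 1.38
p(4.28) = 84.98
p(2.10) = -1.84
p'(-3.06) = 125.32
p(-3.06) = -7.36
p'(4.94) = 177.80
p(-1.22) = 96.75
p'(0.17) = -38.37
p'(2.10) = -16.68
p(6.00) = 432.00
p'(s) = 12*s^2 - 16*s - 36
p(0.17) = 65.67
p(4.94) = 181.15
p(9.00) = 2016.00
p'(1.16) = -38.41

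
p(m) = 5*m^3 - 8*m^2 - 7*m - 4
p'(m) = 15*m^2 - 16*m - 7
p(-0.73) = -5.10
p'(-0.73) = 12.67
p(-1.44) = -25.44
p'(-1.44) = 47.14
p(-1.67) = -37.91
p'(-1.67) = 61.55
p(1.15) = -15.03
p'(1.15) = -5.56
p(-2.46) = -109.63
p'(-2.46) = 123.13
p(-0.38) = -2.77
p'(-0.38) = 1.25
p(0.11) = -4.86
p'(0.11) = -8.58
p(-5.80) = -1208.08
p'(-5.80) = 590.40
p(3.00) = 38.00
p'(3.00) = 80.00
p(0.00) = -4.00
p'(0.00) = -7.00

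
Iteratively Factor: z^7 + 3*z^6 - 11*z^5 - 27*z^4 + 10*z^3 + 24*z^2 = (z + 2)*(z^6 + z^5 - 13*z^4 - z^3 + 12*z^2) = (z - 1)*(z + 2)*(z^5 + 2*z^4 - 11*z^3 - 12*z^2) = (z - 1)*(z + 1)*(z + 2)*(z^4 + z^3 - 12*z^2) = z*(z - 1)*(z + 1)*(z + 2)*(z^3 + z^2 - 12*z) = z*(z - 1)*(z + 1)*(z + 2)*(z + 4)*(z^2 - 3*z) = z*(z - 3)*(z - 1)*(z + 1)*(z + 2)*(z + 4)*(z)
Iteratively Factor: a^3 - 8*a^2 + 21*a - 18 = (a - 3)*(a^2 - 5*a + 6) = (a - 3)^2*(a - 2)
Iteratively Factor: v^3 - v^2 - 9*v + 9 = (v - 1)*(v^2 - 9) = (v - 1)*(v + 3)*(v - 3)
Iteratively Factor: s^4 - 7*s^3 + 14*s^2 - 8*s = (s - 1)*(s^3 - 6*s^2 + 8*s) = (s - 2)*(s - 1)*(s^2 - 4*s) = (s - 4)*(s - 2)*(s - 1)*(s)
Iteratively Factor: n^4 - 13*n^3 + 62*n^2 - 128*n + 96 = (n - 2)*(n^3 - 11*n^2 + 40*n - 48) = (n - 3)*(n - 2)*(n^2 - 8*n + 16) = (n - 4)*(n - 3)*(n - 2)*(n - 4)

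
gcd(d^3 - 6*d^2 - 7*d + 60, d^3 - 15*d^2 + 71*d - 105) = d - 5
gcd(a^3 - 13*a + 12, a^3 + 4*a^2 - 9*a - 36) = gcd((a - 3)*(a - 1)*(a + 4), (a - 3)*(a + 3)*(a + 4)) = a^2 + a - 12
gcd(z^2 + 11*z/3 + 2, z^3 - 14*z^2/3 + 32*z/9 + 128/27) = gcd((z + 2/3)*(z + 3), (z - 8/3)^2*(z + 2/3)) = z + 2/3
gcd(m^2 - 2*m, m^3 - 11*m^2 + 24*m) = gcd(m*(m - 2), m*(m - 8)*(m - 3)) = m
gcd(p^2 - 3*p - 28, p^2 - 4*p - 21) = p - 7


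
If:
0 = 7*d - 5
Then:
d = 5/7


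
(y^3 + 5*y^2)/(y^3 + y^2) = (y + 5)/(y + 1)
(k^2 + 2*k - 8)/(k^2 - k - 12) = (-k^2 - 2*k + 8)/(-k^2 + k + 12)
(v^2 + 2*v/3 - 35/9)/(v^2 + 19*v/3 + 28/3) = (v - 5/3)/(v + 4)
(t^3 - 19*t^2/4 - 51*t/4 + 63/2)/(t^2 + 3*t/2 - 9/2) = (4*t^2 - 31*t + 42)/(2*(2*t - 3))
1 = 1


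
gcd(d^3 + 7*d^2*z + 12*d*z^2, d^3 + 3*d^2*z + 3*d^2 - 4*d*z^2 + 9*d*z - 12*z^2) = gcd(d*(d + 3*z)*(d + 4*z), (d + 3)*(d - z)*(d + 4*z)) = d + 4*z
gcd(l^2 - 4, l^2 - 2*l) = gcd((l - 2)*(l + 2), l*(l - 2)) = l - 2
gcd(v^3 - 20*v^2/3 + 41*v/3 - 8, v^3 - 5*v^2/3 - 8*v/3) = v - 8/3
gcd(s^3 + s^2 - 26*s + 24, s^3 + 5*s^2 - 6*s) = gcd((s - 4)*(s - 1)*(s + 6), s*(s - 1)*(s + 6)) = s^2 + 5*s - 6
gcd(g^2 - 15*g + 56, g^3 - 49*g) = g - 7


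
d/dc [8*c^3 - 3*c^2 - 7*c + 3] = 24*c^2 - 6*c - 7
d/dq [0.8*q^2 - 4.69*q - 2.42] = 1.6*q - 4.69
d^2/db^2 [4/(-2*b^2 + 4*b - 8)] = 4*(b^2 - 2*b - 4*(b - 1)^2 + 4)/(b^2 - 2*b + 4)^3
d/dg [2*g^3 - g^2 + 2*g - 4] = 6*g^2 - 2*g + 2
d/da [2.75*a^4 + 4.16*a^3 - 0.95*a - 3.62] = 11.0*a^3 + 12.48*a^2 - 0.95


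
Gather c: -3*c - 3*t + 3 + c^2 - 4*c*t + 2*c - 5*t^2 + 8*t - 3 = c^2 + c*(-4*t - 1) - 5*t^2 + 5*t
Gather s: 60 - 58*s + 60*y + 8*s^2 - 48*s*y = 8*s^2 + s*(-48*y - 58) + 60*y + 60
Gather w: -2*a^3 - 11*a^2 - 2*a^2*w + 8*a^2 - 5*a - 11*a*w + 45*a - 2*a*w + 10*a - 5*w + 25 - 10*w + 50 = -2*a^3 - 3*a^2 + 50*a + w*(-2*a^2 - 13*a - 15) + 75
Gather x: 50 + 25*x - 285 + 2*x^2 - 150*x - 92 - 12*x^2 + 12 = -10*x^2 - 125*x - 315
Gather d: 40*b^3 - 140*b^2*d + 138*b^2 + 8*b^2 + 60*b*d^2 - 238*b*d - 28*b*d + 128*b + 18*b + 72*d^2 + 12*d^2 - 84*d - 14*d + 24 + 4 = 40*b^3 + 146*b^2 + 146*b + d^2*(60*b + 84) + d*(-140*b^2 - 266*b - 98) + 28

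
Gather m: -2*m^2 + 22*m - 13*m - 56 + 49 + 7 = -2*m^2 + 9*m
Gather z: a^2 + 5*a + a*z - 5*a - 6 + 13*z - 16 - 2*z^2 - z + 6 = a^2 - 2*z^2 + z*(a + 12) - 16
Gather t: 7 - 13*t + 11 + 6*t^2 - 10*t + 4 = 6*t^2 - 23*t + 22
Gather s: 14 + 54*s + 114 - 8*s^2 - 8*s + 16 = -8*s^2 + 46*s + 144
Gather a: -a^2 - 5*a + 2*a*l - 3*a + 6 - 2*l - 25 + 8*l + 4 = -a^2 + a*(2*l - 8) + 6*l - 15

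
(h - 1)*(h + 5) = h^2 + 4*h - 5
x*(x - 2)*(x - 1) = x^3 - 3*x^2 + 2*x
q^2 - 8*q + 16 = (q - 4)^2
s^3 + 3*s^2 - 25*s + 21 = (s - 3)*(s - 1)*(s + 7)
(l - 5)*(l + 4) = l^2 - l - 20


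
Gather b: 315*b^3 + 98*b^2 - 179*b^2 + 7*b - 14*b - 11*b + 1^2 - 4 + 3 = 315*b^3 - 81*b^2 - 18*b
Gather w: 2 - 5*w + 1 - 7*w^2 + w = -7*w^2 - 4*w + 3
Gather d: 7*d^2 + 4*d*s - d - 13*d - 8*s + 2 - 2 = 7*d^2 + d*(4*s - 14) - 8*s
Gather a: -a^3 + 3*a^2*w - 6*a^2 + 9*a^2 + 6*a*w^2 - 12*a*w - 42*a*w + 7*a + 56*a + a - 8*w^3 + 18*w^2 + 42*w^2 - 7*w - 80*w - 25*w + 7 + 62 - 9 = -a^3 + a^2*(3*w + 3) + a*(6*w^2 - 54*w + 64) - 8*w^3 + 60*w^2 - 112*w + 60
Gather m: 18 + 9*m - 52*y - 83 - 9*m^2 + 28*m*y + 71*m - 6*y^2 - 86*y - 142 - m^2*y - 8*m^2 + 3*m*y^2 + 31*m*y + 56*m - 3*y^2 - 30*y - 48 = m^2*(-y - 17) + m*(3*y^2 + 59*y + 136) - 9*y^2 - 168*y - 255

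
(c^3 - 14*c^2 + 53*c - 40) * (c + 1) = c^4 - 13*c^3 + 39*c^2 + 13*c - 40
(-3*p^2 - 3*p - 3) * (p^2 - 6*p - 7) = -3*p^4 + 15*p^3 + 36*p^2 + 39*p + 21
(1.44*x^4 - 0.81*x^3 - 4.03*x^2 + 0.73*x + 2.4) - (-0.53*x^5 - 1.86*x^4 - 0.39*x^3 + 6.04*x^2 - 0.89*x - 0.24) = 0.53*x^5 + 3.3*x^4 - 0.42*x^3 - 10.07*x^2 + 1.62*x + 2.64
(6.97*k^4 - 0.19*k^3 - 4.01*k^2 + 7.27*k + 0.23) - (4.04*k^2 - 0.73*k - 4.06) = 6.97*k^4 - 0.19*k^3 - 8.05*k^2 + 8.0*k + 4.29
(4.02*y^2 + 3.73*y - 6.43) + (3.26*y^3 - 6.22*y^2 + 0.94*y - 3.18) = 3.26*y^3 - 2.2*y^2 + 4.67*y - 9.61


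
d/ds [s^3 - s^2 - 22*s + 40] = 3*s^2 - 2*s - 22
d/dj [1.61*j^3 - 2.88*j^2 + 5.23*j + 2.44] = 4.83*j^2 - 5.76*j + 5.23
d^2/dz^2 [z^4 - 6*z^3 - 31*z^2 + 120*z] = 12*z^2 - 36*z - 62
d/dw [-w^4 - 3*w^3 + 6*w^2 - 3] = w*(-4*w^2 - 9*w + 12)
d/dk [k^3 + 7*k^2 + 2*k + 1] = 3*k^2 + 14*k + 2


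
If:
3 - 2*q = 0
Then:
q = 3/2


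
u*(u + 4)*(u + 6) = u^3 + 10*u^2 + 24*u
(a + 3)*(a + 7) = a^2 + 10*a + 21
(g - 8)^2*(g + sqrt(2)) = g^3 - 16*g^2 + sqrt(2)*g^2 - 16*sqrt(2)*g + 64*g + 64*sqrt(2)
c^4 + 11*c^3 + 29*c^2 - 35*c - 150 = (c - 2)*(c + 3)*(c + 5)^2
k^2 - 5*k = k*(k - 5)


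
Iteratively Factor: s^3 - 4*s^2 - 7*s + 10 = (s + 2)*(s^2 - 6*s + 5) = (s - 1)*(s + 2)*(s - 5)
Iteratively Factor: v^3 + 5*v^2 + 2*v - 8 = (v - 1)*(v^2 + 6*v + 8) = (v - 1)*(v + 2)*(v + 4)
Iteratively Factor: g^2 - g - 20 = (g + 4)*(g - 5)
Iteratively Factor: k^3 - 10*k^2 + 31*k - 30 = (k - 3)*(k^2 - 7*k + 10) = (k - 3)*(k - 2)*(k - 5)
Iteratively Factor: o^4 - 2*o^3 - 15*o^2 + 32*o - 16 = (o - 1)*(o^3 - o^2 - 16*o + 16) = (o - 4)*(o - 1)*(o^2 + 3*o - 4) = (o - 4)*(o - 1)^2*(o + 4)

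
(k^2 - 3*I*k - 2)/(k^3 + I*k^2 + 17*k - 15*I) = (k - 2*I)/(k^2 + 2*I*k + 15)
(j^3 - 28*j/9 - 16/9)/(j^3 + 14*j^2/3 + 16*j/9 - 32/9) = (3*j^2 - 4*j - 4)/(3*j^2 + 10*j - 8)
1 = 1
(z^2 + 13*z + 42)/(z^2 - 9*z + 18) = (z^2 + 13*z + 42)/(z^2 - 9*z + 18)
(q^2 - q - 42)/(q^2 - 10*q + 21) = (q + 6)/(q - 3)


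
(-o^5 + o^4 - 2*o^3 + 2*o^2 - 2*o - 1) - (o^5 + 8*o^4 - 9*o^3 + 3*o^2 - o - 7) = -2*o^5 - 7*o^4 + 7*o^3 - o^2 - o + 6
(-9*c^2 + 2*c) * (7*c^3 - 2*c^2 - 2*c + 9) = -63*c^5 + 32*c^4 + 14*c^3 - 85*c^2 + 18*c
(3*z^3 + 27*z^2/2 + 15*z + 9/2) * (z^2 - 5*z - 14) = 3*z^5 - 3*z^4/2 - 189*z^3/2 - 519*z^2/2 - 465*z/2 - 63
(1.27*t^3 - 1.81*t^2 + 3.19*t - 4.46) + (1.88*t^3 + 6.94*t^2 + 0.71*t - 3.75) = 3.15*t^3 + 5.13*t^2 + 3.9*t - 8.21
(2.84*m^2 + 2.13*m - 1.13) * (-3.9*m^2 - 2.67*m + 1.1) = -11.076*m^4 - 15.8898*m^3 + 1.8439*m^2 + 5.3601*m - 1.243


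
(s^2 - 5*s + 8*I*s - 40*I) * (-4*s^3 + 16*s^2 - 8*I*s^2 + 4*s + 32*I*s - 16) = -4*s^5 + 36*s^4 - 40*I*s^4 - 12*s^3 + 360*I*s^3 - 612*s^2 - 768*I*s^2 + 1360*s - 288*I*s + 640*I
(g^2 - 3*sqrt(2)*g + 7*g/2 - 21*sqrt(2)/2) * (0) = 0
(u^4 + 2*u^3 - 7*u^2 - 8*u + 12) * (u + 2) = u^5 + 4*u^4 - 3*u^3 - 22*u^2 - 4*u + 24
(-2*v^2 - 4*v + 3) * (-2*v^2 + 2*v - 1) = 4*v^4 + 4*v^3 - 12*v^2 + 10*v - 3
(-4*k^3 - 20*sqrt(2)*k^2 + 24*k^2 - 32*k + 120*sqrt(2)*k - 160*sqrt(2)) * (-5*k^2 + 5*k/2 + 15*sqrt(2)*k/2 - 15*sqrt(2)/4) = 20*k^5 - 130*k^4 + 70*sqrt(2)*k^4 - 455*sqrt(2)*k^3 - 80*k^3 + 770*sqrt(2)*k^2 + 1870*k^2 - 3300*k - 280*sqrt(2)*k + 1200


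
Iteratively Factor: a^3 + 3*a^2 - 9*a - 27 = (a - 3)*(a^2 + 6*a + 9) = (a - 3)*(a + 3)*(a + 3)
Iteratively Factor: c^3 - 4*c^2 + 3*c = (c - 1)*(c^2 - 3*c) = c*(c - 1)*(c - 3)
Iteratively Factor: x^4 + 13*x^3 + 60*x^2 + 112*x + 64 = (x + 1)*(x^3 + 12*x^2 + 48*x + 64) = (x + 1)*(x + 4)*(x^2 + 8*x + 16) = (x + 1)*(x + 4)^2*(x + 4)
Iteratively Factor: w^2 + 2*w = (w + 2)*(w)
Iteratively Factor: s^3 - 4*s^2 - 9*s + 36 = (s - 3)*(s^2 - s - 12) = (s - 4)*(s - 3)*(s + 3)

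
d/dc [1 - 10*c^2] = -20*c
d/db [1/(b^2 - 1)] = -2*b/(b^2 - 1)^2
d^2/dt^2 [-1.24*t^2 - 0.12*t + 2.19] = -2.48000000000000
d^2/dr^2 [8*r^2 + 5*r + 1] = 16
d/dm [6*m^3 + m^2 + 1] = 2*m*(9*m + 1)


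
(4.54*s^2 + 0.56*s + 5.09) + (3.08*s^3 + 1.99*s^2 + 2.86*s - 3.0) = 3.08*s^3 + 6.53*s^2 + 3.42*s + 2.09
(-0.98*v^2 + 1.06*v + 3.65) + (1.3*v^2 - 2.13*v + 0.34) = 0.32*v^2 - 1.07*v + 3.99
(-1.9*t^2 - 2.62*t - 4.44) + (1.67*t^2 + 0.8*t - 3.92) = -0.23*t^2 - 1.82*t - 8.36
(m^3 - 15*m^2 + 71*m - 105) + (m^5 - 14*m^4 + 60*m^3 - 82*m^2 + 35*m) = m^5 - 14*m^4 + 61*m^3 - 97*m^2 + 106*m - 105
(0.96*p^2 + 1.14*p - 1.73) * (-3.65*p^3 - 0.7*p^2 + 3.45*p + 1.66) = -3.504*p^5 - 4.833*p^4 + 8.8285*p^3 + 6.7376*p^2 - 4.0761*p - 2.8718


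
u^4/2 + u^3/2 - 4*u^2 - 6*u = u*(u/2 + 1)*(u - 3)*(u + 2)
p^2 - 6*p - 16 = (p - 8)*(p + 2)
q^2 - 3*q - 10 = (q - 5)*(q + 2)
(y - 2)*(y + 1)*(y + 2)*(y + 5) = y^4 + 6*y^3 + y^2 - 24*y - 20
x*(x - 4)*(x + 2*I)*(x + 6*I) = x^4 - 4*x^3 + 8*I*x^3 - 12*x^2 - 32*I*x^2 + 48*x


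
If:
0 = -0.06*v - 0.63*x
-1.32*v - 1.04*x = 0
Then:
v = 0.00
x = 0.00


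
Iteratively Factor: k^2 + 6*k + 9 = (k + 3)*(k + 3)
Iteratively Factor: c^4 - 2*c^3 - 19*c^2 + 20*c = (c - 5)*(c^3 + 3*c^2 - 4*c) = c*(c - 5)*(c^2 + 3*c - 4) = c*(c - 5)*(c + 4)*(c - 1)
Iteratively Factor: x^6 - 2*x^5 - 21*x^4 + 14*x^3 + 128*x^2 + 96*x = (x + 1)*(x^5 - 3*x^4 - 18*x^3 + 32*x^2 + 96*x) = (x + 1)*(x + 2)*(x^4 - 5*x^3 - 8*x^2 + 48*x) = x*(x + 1)*(x + 2)*(x^3 - 5*x^2 - 8*x + 48) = x*(x - 4)*(x + 1)*(x + 2)*(x^2 - x - 12) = x*(x - 4)*(x + 1)*(x + 2)*(x + 3)*(x - 4)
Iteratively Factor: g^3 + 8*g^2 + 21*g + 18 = (g + 3)*(g^2 + 5*g + 6) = (g + 3)^2*(g + 2)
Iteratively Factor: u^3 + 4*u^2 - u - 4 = (u + 4)*(u^2 - 1) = (u + 1)*(u + 4)*(u - 1)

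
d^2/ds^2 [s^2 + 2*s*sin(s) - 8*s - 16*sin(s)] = -2*s*sin(s) + 16*sin(s) + 4*cos(s) + 2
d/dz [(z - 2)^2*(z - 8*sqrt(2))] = (z - 2)*(3*z - 16*sqrt(2) - 2)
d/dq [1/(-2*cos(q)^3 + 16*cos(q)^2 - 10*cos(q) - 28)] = (-3*cos(q)^2 + 16*cos(q) - 5)*sin(q)/(2*(cos(q)^3 - 8*cos(q)^2 + 5*cos(q) + 14)^2)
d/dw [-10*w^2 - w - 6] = -20*w - 1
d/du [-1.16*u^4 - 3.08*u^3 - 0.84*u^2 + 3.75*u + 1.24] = -4.64*u^3 - 9.24*u^2 - 1.68*u + 3.75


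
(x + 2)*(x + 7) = x^2 + 9*x + 14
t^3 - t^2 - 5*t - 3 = (t - 3)*(t + 1)^2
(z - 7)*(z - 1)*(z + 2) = z^3 - 6*z^2 - 9*z + 14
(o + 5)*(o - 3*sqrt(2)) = o^2 - 3*sqrt(2)*o + 5*o - 15*sqrt(2)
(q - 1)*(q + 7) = q^2 + 6*q - 7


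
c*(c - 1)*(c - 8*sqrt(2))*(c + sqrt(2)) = c^4 - 7*sqrt(2)*c^3 - c^3 - 16*c^2 + 7*sqrt(2)*c^2 + 16*c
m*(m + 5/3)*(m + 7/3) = m^3 + 4*m^2 + 35*m/9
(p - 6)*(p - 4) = p^2 - 10*p + 24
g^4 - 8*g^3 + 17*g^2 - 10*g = g*(g - 5)*(g - 2)*(g - 1)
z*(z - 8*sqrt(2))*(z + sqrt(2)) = z^3 - 7*sqrt(2)*z^2 - 16*z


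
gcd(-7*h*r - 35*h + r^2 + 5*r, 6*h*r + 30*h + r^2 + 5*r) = r + 5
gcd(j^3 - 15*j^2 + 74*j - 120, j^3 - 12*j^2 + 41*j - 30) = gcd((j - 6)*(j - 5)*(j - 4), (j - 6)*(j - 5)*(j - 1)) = j^2 - 11*j + 30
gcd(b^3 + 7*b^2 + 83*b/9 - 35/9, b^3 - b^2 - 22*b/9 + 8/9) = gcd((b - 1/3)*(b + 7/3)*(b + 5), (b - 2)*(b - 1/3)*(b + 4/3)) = b - 1/3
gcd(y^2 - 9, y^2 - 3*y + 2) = 1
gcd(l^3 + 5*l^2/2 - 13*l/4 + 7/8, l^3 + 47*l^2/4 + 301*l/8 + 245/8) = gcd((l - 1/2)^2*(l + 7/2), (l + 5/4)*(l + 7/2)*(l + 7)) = l + 7/2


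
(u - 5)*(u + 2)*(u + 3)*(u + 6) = u^4 + 6*u^3 - 19*u^2 - 144*u - 180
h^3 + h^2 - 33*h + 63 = (h - 3)^2*(h + 7)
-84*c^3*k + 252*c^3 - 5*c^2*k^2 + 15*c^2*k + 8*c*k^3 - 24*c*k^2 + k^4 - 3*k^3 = (-3*c + k)*(4*c + k)*(7*c + k)*(k - 3)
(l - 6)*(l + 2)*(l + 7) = l^3 + 3*l^2 - 40*l - 84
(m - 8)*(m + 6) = m^2 - 2*m - 48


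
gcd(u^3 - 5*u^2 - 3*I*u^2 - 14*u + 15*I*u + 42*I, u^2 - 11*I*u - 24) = u - 3*I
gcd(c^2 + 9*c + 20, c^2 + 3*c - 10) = c + 5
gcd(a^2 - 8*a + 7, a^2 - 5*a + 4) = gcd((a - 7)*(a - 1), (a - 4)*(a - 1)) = a - 1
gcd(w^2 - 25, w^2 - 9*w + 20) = w - 5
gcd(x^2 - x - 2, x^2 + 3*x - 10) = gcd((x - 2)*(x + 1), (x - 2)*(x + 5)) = x - 2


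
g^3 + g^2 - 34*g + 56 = (g - 4)*(g - 2)*(g + 7)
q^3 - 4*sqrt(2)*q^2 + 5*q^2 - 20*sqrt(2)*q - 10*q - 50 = (q + 5)*(q - 5*sqrt(2))*(q + sqrt(2))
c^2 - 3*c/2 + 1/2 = (c - 1)*(c - 1/2)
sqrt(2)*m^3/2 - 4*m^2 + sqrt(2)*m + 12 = (m - 3*sqrt(2))*(m - 2*sqrt(2))*(sqrt(2)*m/2 + 1)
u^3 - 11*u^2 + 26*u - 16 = (u - 8)*(u - 2)*(u - 1)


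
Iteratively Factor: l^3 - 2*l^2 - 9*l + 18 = (l - 3)*(l^2 + l - 6) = (l - 3)*(l - 2)*(l + 3)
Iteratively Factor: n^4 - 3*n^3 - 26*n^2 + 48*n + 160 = (n - 4)*(n^3 + n^2 - 22*n - 40) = (n - 4)*(n + 2)*(n^2 - n - 20) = (n - 4)*(n + 2)*(n + 4)*(n - 5)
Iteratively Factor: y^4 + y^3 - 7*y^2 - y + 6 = (y + 1)*(y^3 - 7*y + 6) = (y - 1)*(y + 1)*(y^2 + y - 6) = (y - 1)*(y + 1)*(y + 3)*(y - 2)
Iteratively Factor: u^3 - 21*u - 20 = (u - 5)*(u^2 + 5*u + 4) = (u - 5)*(u + 1)*(u + 4)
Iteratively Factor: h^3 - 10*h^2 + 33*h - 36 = (h - 3)*(h^2 - 7*h + 12) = (h - 3)^2*(h - 4)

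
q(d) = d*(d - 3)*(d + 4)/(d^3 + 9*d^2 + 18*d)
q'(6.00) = 0.07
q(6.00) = 0.28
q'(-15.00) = 0.09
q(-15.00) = 1.83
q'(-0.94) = 0.71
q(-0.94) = -1.16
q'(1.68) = 0.19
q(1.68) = -0.21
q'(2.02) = 0.17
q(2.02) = -0.15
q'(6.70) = 0.06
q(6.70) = 0.32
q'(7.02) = 0.06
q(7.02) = 0.34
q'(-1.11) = 0.81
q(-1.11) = -1.29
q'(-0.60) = 0.55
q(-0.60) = -0.94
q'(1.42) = 0.21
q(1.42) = -0.26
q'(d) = d*(d - 3)*(d + 4)*(-3*d^2 - 18*d - 18)/(d^3 + 9*d^2 + 18*d)^2 + d*(d - 3)/(d^3 + 9*d^2 + 18*d) + d*(d + 4)/(d^3 + 9*d^2 + 18*d) + (d - 3)*(d + 4)/(d^3 + 9*d^2 + 18*d) = 2*(4*d^2 + 30*d + 63)/(d^4 + 18*d^3 + 117*d^2 + 324*d + 324)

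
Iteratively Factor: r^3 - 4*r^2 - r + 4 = (r - 1)*(r^2 - 3*r - 4) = (r - 1)*(r + 1)*(r - 4)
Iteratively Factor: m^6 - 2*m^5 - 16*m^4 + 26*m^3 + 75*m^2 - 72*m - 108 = (m - 3)*(m^5 + m^4 - 13*m^3 - 13*m^2 + 36*m + 36) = (m - 3)*(m - 2)*(m^4 + 3*m^3 - 7*m^2 - 27*m - 18) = (m - 3)*(m - 2)*(m + 2)*(m^3 + m^2 - 9*m - 9) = (m - 3)*(m - 2)*(m + 2)*(m + 3)*(m^2 - 2*m - 3) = (m - 3)^2*(m - 2)*(m + 2)*(m + 3)*(m + 1)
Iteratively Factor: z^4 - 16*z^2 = (z + 4)*(z^3 - 4*z^2) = z*(z + 4)*(z^2 - 4*z) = z*(z - 4)*(z + 4)*(z)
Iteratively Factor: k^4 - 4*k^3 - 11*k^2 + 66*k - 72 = (k - 2)*(k^3 - 2*k^2 - 15*k + 36) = (k - 3)*(k - 2)*(k^2 + k - 12) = (k - 3)^2*(k - 2)*(k + 4)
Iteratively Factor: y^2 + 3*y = (y + 3)*(y)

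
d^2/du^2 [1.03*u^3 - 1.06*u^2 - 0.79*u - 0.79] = 6.18*u - 2.12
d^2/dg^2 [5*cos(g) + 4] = -5*cos(g)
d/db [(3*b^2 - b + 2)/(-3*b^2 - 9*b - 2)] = 10*(2 - 3*b^2)/(9*b^4 + 54*b^3 + 93*b^2 + 36*b + 4)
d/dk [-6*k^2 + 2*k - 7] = 2 - 12*k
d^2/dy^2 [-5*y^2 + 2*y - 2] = -10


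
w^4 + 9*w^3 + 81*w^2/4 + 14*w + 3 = (w + 1/2)^2*(w + 2)*(w + 6)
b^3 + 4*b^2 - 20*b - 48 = (b - 4)*(b + 2)*(b + 6)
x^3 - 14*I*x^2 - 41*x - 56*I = (x - 8*I)*(x - 7*I)*(x + I)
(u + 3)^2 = u^2 + 6*u + 9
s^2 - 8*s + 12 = (s - 6)*(s - 2)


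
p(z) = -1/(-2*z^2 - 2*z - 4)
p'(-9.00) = 0.00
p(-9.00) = 0.01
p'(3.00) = -0.02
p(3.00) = 0.04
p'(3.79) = -0.01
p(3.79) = 0.02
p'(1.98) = -0.04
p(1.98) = 0.06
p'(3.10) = -0.02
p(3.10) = 0.03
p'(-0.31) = -0.06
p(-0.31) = 0.28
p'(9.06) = -0.00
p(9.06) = 0.01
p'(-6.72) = 0.00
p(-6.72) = 0.01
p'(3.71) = -0.01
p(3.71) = 0.03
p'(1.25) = -0.08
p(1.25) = 0.10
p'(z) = -(4*z + 2)/(-2*z^2 - 2*z - 4)^2 = (-z - 1/2)/(z^2 + z + 2)^2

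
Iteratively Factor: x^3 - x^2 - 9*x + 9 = (x + 3)*(x^2 - 4*x + 3) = (x - 1)*(x + 3)*(x - 3)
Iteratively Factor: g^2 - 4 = (g + 2)*(g - 2)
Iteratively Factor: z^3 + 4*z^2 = (z)*(z^2 + 4*z) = z*(z + 4)*(z)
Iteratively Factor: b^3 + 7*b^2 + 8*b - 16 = (b + 4)*(b^2 + 3*b - 4) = (b - 1)*(b + 4)*(b + 4)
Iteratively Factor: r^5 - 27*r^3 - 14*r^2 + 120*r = (r - 5)*(r^4 + 5*r^3 - 2*r^2 - 24*r) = (r - 5)*(r - 2)*(r^3 + 7*r^2 + 12*r) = (r - 5)*(r - 2)*(r + 3)*(r^2 + 4*r) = r*(r - 5)*(r - 2)*(r + 3)*(r + 4)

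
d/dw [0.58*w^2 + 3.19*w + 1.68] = 1.16*w + 3.19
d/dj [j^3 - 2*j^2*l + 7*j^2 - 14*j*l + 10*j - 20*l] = 3*j^2 - 4*j*l + 14*j - 14*l + 10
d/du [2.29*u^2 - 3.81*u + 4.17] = 4.58*u - 3.81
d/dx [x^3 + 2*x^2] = x*(3*x + 4)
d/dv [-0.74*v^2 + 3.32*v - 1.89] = 3.32 - 1.48*v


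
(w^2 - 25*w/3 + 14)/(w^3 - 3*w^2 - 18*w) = (w - 7/3)/(w*(w + 3))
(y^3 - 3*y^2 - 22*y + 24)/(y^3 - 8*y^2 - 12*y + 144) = (y - 1)/(y - 6)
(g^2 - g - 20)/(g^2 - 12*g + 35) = (g + 4)/(g - 7)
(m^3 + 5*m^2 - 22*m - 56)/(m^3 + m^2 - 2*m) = (m^2 + 3*m - 28)/(m*(m - 1))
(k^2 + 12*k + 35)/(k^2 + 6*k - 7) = (k + 5)/(k - 1)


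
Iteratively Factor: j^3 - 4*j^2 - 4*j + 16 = (j + 2)*(j^2 - 6*j + 8) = (j - 2)*(j + 2)*(j - 4)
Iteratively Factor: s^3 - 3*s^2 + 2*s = (s - 2)*(s^2 - s) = s*(s - 2)*(s - 1)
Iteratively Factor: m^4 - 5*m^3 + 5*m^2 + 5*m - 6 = (m - 1)*(m^3 - 4*m^2 + m + 6) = (m - 2)*(m - 1)*(m^2 - 2*m - 3) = (m - 2)*(m - 1)*(m + 1)*(m - 3)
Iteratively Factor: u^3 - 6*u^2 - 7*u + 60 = (u + 3)*(u^2 - 9*u + 20) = (u - 5)*(u + 3)*(u - 4)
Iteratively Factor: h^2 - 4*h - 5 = (h + 1)*(h - 5)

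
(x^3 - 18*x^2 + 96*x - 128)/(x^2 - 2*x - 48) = (x^2 - 10*x + 16)/(x + 6)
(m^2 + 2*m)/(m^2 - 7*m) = (m + 2)/(m - 7)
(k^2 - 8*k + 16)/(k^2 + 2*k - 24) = (k - 4)/(k + 6)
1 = 1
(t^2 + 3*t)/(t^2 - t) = (t + 3)/(t - 1)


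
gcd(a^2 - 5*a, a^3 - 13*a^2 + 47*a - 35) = a - 5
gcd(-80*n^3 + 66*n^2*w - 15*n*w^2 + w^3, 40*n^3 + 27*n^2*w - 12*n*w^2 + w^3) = 40*n^2 - 13*n*w + w^2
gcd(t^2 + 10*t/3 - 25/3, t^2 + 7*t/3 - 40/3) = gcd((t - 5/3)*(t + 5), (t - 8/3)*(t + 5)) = t + 5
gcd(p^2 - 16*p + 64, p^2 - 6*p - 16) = p - 8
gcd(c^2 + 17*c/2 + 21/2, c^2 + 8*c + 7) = c + 7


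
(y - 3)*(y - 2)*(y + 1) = y^3 - 4*y^2 + y + 6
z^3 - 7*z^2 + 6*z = z*(z - 6)*(z - 1)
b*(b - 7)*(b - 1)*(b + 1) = b^4 - 7*b^3 - b^2 + 7*b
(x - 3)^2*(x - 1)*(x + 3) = x^4 - 4*x^3 - 6*x^2 + 36*x - 27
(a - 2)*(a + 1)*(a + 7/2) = a^3 + 5*a^2/2 - 11*a/2 - 7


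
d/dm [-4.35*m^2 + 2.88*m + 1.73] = 2.88 - 8.7*m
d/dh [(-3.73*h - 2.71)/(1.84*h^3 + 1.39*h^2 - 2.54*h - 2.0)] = (13.7264*h^3 + 20.1439*h^2 + 7.5338*h + 0.5766)/(3.3856*h^6 + 5.1152*h^5 - 7.4151*h^4 - 14.4212*h^3 + 0.8916*h^2 + 10.16*h + 4.0)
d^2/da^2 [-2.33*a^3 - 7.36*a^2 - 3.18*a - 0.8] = -13.98*a - 14.72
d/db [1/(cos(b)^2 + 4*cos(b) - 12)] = 2*(cos(b) + 2)*sin(b)/(cos(b)^2 + 4*cos(b) - 12)^2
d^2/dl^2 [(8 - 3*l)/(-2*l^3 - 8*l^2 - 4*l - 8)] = ((3*l - 8)*(3*l^2 + 8*l + 2)^2 - (9*l^2 + 24*l + (3*l - 8)*(3*l + 4) + 6)*(l^3 + 4*l^2 + 2*l + 4))/(l^3 + 4*l^2 + 2*l + 4)^3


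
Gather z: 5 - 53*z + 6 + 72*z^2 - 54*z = 72*z^2 - 107*z + 11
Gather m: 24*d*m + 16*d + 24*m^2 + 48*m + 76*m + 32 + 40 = 16*d + 24*m^2 + m*(24*d + 124) + 72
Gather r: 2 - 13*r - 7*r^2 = -7*r^2 - 13*r + 2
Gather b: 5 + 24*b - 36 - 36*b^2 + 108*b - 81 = -36*b^2 + 132*b - 112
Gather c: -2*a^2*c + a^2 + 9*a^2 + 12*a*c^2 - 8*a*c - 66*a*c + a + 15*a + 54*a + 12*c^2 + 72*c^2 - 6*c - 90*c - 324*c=10*a^2 + 70*a + c^2*(12*a + 84) + c*(-2*a^2 - 74*a - 420)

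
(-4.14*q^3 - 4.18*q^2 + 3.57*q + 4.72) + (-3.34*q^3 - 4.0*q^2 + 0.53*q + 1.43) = -7.48*q^3 - 8.18*q^2 + 4.1*q + 6.15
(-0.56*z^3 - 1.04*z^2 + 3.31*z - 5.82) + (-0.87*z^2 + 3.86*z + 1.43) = -0.56*z^3 - 1.91*z^2 + 7.17*z - 4.39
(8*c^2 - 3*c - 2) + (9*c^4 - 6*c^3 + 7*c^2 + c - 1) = 9*c^4 - 6*c^3 + 15*c^2 - 2*c - 3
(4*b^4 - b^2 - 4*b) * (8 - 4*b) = -16*b^5 + 32*b^4 + 4*b^3 + 8*b^2 - 32*b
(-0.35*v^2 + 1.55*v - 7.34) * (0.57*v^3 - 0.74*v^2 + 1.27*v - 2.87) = -0.1995*v^5 + 1.1425*v^4 - 5.7753*v^3 + 8.4046*v^2 - 13.7703*v + 21.0658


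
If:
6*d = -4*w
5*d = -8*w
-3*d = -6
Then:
No Solution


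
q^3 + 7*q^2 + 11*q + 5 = (q + 1)^2*(q + 5)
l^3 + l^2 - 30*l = l*(l - 5)*(l + 6)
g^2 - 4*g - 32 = (g - 8)*(g + 4)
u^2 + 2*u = u*(u + 2)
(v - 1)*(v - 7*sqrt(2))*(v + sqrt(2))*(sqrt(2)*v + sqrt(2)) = sqrt(2)*v^4 - 12*v^3 - 15*sqrt(2)*v^2 + 12*v + 14*sqrt(2)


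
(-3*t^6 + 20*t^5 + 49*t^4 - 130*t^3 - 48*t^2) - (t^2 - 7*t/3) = -3*t^6 + 20*t^5 + 49*t^4 - 130*t^3 - 49*t^2 + 7*t/3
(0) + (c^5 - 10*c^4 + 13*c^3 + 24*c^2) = c^5 - 10*c^4 + 13*c^3 + 24*c^2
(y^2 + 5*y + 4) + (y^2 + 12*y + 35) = 2*y^2 + 17*y + 39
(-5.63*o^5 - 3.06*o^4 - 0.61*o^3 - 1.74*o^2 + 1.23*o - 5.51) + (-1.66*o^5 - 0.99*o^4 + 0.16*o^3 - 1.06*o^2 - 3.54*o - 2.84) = -7.29*o^5 - 4.05*o^4 - 0.45*o^3 - 2.8*o^2 - 2.31*o - 8.35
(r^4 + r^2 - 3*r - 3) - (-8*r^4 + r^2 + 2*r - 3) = 9*r^4 - 5*r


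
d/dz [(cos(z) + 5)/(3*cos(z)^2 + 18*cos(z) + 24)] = (cos(z)^2 + 10*cos(z) + 22)*sin(z)/(3*(cos(z)^2 + 6*cos(z) + 8)^2)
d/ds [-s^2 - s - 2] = -2*s - 1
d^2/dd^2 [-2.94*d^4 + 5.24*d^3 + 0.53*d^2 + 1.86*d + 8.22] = -35.28*d^2 + 31.44*d + 1.06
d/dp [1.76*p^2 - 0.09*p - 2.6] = 3.52*p - 0.09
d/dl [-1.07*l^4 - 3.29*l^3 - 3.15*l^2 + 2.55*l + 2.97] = -4.28*l^3 - 9.87*l^2 - 6.3*l + 2.55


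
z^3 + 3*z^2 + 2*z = z*(z + 1)*(z + 2)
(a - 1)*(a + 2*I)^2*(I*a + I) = I*a^4 - 4*a^3 - 5*I*a^2 + 4*a + 4*I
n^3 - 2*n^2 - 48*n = n*(n - 8)*(n + 6)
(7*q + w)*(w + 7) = 7*q*w + 49*q + w^2 + 7*w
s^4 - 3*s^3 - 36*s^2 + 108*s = s*(s - 6)*(s - 3)*(s + 6)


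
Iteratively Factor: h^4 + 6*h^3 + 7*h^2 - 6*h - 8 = (h + 1)*(h^3 + 5*h^2 + 2*h - 8) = (h + 1)*(h + 4)*(h^2 + h - 2) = (h - 1)*(h + 1)*(h + 4)*(h + 2)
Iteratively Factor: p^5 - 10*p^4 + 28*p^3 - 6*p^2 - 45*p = (p + 1)*(p^4 - 11*p^3 + 39*p^2 - 45*p) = (p - 5)*(p + 1)*(p^3 - 6*p^2 + 9*p) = (p - 5)*(p - 3)*(p + 1)*(p^2 - 3*p) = (p - 5)*(p - 3)^2*(p + 1)*(p)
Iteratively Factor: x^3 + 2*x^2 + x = (x)*(x^2 + 2*x + 1) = x*(x + 1)*(x + 1)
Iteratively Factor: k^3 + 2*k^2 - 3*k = (k - 1)*(k^2 + 3*k) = (k - 1)*(k + 3)*(k)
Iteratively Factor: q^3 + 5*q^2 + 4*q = (q + 1)*(q^2 + 4*q) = q*(q + 1)*(q + 4)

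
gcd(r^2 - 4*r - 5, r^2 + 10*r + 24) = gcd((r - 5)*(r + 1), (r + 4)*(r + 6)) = 1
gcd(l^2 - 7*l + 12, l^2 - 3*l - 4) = l - 4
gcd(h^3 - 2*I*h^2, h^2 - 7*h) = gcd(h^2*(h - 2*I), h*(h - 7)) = h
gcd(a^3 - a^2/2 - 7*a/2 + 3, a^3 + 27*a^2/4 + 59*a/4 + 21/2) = a + 2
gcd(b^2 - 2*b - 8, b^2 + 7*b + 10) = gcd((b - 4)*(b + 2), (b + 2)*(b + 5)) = b + 2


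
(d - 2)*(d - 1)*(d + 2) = d^3 - d^2 - 4*d + 4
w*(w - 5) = w^2 - 5*w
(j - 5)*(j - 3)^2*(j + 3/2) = j^4 - 19*j^3/2 + 45*j^2/2 + 27*j/2 - 135/2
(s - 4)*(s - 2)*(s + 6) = s^3 - 28*s + 48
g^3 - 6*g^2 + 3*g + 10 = (g - 5)*(g - 2)*(g + 1)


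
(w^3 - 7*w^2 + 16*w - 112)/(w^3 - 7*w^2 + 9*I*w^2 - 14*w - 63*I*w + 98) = (w^2 + 16)/(w^2 + 9*I*w - 14)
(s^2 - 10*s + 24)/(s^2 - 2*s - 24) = (s - 4)/(s + 4)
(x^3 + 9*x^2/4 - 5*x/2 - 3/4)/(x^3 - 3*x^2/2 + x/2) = (4*x^2 + 13*x + 3)/(2*x*(2*x - 1))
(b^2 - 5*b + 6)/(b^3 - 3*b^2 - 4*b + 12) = 1/(b + 2)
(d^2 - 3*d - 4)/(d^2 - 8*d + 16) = (d + 1)/(d - 4)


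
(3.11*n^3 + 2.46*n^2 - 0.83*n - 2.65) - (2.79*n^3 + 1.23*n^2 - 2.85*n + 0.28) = 0.32*n^3 + 1.23*n^2 + 2.02*n - 2.93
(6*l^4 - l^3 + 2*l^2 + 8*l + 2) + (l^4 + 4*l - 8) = 7*l^4 - l^3 + 2*l^2 + 12*l - 6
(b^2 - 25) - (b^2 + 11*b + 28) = -11*b - 53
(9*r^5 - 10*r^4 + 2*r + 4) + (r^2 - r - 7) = 9*r^5 - 10*r^4 + r^2 + r - 3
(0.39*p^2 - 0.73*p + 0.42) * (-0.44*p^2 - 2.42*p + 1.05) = -0.1716*p^4 - 0.6226*p^3 + 1.9913*p^2 - 1.7829*p + 0.441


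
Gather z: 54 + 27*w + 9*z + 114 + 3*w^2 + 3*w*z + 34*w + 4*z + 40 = 3*w^2 + 61*w + z*(3*w + 13) + 208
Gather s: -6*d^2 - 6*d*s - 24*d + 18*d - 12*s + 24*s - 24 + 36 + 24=-6*d^2 - 6*d + s*(12 - 6*d) + 36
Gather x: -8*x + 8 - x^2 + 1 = -x^2 - 8*x + 9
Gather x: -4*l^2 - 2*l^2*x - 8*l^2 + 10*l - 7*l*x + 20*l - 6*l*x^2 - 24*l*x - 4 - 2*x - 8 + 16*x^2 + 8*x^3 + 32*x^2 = -12*l^2 + 30*l + 8*x^3 + x^2*(48 - 6*l) + x*(-2*l^2 - 31*l - 2) - 12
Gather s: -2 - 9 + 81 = 70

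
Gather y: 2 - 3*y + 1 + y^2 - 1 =y^2 - 3*y + 2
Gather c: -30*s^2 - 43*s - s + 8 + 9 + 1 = -30*s^2 - 44*s + 18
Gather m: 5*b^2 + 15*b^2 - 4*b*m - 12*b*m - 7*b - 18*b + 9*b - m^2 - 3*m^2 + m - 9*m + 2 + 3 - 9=20*b^2 - 16*b - 4*m^2 + m*(-16*b - 8) - 4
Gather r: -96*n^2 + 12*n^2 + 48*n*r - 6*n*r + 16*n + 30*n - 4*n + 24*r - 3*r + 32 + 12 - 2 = -84*n^2 + 42*n + r*(42*n + 21) + 42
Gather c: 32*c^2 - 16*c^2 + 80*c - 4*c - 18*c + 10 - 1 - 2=16*c^2 + 58*c + 7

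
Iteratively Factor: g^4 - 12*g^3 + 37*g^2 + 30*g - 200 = (g - 5)*(g^3 - 7*g^2 + 2*g + 40) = (g - 5)^2*(g^2 - 2*g - 8) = (g - 5)^2*(g + 2)*(g - 4)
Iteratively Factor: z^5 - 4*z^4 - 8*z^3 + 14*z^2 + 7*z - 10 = (z - 1)*(z^4 - 3*z^3 - 11*z^2 + 3*z + 10) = (z - 1)^2*(z^3 - 2*z^2 - 13*z - 10) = (z - 1)^2*(z + 2)*(z^2 - 4*z - 5) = (z - 1)^2*(z + 1)*(z + 2)*(z - 5)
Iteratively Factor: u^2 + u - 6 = (u - 2)*(u + 3)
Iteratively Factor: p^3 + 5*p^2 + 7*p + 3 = (p + 3)*(p^2 + 2*p + 1) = (p + 1)*(p + 3)*(p + 1)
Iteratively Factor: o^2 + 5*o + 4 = (o + 4)*(o + 1)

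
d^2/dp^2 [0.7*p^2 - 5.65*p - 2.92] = 1.40000000000000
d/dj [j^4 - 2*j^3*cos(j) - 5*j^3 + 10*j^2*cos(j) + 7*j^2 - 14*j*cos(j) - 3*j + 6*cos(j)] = 2*j^3*sin(j) + 4*j^3 - 10*j^2*sin(j) - 6*j^2*cos(j) - 15*j^2 + 14*j*sin(j) + 20*j*cos(j) + 14*j - 6*sin(j) - 14*cos(j) - 3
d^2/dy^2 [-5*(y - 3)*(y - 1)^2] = 50 - 30*y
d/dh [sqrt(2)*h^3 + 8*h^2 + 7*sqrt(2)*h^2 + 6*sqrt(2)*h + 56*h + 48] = 3*sqrt(2)*h^2 + 16*h + 14*sqrt(2)*h + 6*sqrt(2) + 56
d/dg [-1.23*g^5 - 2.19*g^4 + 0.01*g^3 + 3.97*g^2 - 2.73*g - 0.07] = -6.15*g^4 - 8.76*g^3 + 0.03*g^2 + 7.94*g - 2.73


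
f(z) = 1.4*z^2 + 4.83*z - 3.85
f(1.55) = 7.00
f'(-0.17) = 4.35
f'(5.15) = 19.25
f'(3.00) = 13.23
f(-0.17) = -4.63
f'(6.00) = 21.63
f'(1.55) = 9.17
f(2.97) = 22.84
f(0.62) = -0.32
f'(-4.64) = -8.16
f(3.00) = 23.24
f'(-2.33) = -1.69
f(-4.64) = 3.88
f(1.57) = 7.18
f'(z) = 2.8*z + 4.83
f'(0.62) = 6.57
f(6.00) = 75.53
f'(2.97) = 13.15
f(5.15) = 58.16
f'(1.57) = 9.23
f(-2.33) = -7.50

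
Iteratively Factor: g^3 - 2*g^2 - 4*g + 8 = (g - 2)*(g^2 - 4) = (g - 2)^2*(g + 2)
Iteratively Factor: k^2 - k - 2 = (k - 2)*(k + 1)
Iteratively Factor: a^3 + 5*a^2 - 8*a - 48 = (a + 4)*(a^2 + a - 12) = (a + 4)^2*(a - 3)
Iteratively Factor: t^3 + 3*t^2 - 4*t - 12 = (t - 2)*(t^2 + 5*t + 6) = (t - 2)*(t + 2)*(t + 3)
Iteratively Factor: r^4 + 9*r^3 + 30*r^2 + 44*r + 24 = (r + 2)*(r^3 + 7*r^2 + 16*r + 12) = (r + 2)^2*(r^2 + 5*r + 6) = (r + 2)^3*(r + 3)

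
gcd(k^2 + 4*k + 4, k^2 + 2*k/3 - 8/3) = k + 2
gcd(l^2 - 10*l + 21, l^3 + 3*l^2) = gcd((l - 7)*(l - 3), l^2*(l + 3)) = 1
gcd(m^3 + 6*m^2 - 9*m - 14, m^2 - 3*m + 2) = m - 2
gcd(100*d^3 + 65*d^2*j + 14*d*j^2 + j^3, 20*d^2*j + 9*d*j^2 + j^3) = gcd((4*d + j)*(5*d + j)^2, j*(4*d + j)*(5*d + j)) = 20*d^2 + 9*d*j + j^2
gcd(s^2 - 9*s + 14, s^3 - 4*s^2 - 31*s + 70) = s^2 - 9*s + 14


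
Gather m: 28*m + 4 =28*m + 4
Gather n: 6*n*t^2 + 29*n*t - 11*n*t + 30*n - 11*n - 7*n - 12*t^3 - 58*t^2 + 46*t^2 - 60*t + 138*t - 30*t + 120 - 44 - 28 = n*(6*t^2 + 18*t + 12) - 12*t^3 - 12*t^2 + 48*t + 48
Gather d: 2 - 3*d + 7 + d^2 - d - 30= d^2 - 4*d - 21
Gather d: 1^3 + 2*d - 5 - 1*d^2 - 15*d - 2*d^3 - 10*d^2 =-2*d^3 - 11*d^2 - 13*d - 4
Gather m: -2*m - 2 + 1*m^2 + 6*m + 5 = m^2 + 4*m + 3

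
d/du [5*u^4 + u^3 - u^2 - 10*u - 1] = 20*u^3 + 3*u^2 - 2*u - 10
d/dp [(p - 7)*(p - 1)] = 2*p - 8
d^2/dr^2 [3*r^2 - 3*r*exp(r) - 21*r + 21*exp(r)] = -3*r*exp(r) + 15*exp(r) + 6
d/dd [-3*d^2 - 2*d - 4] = -6*d - 2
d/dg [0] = 0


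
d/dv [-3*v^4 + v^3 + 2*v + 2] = -12*v^3 + 3*v^2 + 2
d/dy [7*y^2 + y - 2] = 14*y + 1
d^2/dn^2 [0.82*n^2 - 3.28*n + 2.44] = 1.64000000000000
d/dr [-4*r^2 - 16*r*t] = -8*r - 16*t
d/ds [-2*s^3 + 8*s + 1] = 8 - 6*s^2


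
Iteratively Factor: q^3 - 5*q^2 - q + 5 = (q + 1)*(q^2 - 6*q + 5) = (q - 1)*(q + 1)*(q - 5)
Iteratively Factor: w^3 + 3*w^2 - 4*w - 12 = (w + 3)*(w^2 - 4) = (w + 2)*(w + 3)*(w - 2)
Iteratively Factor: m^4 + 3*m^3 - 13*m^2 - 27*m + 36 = (m + 3)*(m^3 - 13*m + 12) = (m + 3)*(m + 4)*(m^2 - 4*m + 3) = (m - 1)*(m + 3)*(m + 4)*(m - 3)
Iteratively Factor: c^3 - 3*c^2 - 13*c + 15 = (c + 3)*(c^2 - 6*c + 5) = (c - 1)*(c + 3)*(c - 5)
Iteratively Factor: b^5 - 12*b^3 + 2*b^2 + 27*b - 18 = (b + 3)*(b^4 - 3*b^3 - 3*b^2 + 11*b - 6) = (b - 1)*(b + 3)*(b^3 - 2*b^2 - 5*b + 6) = (b - 1)*(b + 2)*(b + 3)*(b^2 - 4*b + 3) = (b - 3)*(b - 1)*(b + 2)*(b + 3)*(b - 1)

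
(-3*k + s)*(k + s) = -3*k^2 - 2*k*s + s^2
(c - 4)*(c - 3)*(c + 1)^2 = c^4 - 5*c^3 - c^2 + 17*c + 12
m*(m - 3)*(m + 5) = m^3 + 2*m^2 - 15*m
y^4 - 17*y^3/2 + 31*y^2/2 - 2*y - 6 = (y - 6)*(y - 2)*(y - 1)*(y + 1/2)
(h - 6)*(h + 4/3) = h^2 - 14*h/3 - 8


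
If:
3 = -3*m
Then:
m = -1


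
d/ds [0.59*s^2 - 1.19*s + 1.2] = 1.18*s - 1.19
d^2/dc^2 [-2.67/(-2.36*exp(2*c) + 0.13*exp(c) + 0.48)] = ((0.3471 - 25.2048*exp(c))*(-2.36*exp(2*c) + 0.13*exp(c) + 0.48) - 2.67*(4.72*exp(c) - 0.13)*(9.44*exp(c) - 0.26)*exp(c))*exp(c)/(-2.36*exp(2*c) + 0.13*exp(c) + 0.48)^3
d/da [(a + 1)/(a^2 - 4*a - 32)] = (a^2 - 4*a - 2*(a - 2)*(a + 1) - 32)/(-a^2 + 4*a + 32)^2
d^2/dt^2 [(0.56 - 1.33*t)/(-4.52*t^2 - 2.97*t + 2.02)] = ((1.33*t - 0.56)*(9.04*t + 2.97)*(18.08*t + 5.94) - (36.0696*t + 2.8378)*(4.52*t^2 + 2.97*t - 2.02))/(4.52*t^2 + 2.97*t - 2.02)^3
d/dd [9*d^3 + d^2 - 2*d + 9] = 27*d^2 + 2*d - 2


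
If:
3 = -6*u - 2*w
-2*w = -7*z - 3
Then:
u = -7*z/6 - 1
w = 7*z/2 + 3/2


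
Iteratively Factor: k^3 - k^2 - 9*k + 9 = (k - 3)*(k^2 + 2*k - 3) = (k - 3)*(k - 1)*(k + 3)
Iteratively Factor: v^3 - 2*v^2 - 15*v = (v - 5)*(v^2 + 3*v) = v*(v - 5)*(v + 3)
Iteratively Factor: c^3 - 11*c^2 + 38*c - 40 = (c - 2)*(c^2 - 9*c + 20) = (c - 4)*(c - 2)*(c - 5)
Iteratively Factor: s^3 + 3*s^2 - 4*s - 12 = (s + 2)*(s^2 + s - 6) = (s - 2)*(s + 2)*(s + 3)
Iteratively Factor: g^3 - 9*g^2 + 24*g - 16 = (g - 4)*(g^2 - 5*g + 4) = (g - 4)^2*(g - 1)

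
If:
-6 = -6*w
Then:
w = 1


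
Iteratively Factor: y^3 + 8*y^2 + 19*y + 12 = (y + 1)*(y^2 + 7*y + 12) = (y + 1)*(y + 3)*(y + 4)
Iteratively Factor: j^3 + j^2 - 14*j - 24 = (j - 4)*(j^2 + 5*j + 6) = (j - 4)*(j + 2)*(j + 3)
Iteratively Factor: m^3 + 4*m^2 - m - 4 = (m + 1)*(m^2 + 3*m - 4) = (m + 1)*(m + 4)*(m - 1)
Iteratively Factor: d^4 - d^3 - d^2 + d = (d - 1)*(d^3 - d) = (d - 1)*(d + 1)*(d^2 - d) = (d - 1)^2*(d + 1)*(d)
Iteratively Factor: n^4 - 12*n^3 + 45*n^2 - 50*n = (n - 5)*(n^3 - 7*n^2 + 10*n) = n*(n - 5)*(n^2 - 7*n + 10) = n*(n - 5)*(n - 2)*(n - 5)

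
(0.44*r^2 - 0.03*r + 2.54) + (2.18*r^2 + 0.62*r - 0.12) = 2.62*r^2 + 0.59*r + 2.42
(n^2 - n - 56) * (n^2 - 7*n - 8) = n^4 - 8*n^3 - 57*n^2 + 400*n + 448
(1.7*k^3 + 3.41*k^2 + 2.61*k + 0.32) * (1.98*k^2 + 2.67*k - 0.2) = 3.366*k^5 + 11.2908*k^4 + 13.9325*k^3 + 6.9203*k^2 + 0.3324*k - 0.064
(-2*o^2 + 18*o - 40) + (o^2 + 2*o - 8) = -o^2 + 20*o - 48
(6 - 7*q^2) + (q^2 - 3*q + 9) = -6*q^2 - 3*q + 15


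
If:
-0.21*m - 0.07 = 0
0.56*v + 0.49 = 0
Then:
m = -0.33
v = -0.88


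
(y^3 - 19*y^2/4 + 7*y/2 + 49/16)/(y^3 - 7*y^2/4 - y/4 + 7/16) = (2*y - 7)/(2*y - 1)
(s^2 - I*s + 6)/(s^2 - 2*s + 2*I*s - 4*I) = (s - 3*I)/(s - 2)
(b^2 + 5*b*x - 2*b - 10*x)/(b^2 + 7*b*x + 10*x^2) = (b - 2)/(b + 2*x)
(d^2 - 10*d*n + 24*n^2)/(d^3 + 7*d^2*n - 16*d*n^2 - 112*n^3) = (d - 6*n)/(d^2 + 11*d*n + 28*n^2)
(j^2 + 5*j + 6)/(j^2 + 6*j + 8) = (j + 3)/(j + 4)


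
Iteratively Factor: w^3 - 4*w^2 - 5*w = (w)*(w^2 - 4*w - 5) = w*(w - 5)*(w + 1)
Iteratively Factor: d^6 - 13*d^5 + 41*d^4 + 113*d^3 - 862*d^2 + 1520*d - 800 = (d - 1)*(d^5 - 12*d^4 + 29*d^3 + 142*d^2 - 720*d + 800) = (d - 5)*(d - 1)*(d^4 - 7*d^3 - 6*d^2 + 112*d - 160) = (d - 5)*(d - 4)*(d - 1)*(d^3 - 3*d^2 - 18*d + 40) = (d - 5)^2*(d - 4)*(d - 1)*(d^2 + 2*d - 8) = (d - 5)^2*(d - 4)*(d - 1)*(d + 4)*(d - 2)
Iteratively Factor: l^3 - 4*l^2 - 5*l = (l - 5)*(l^2 + l) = (l - 5)*(l + 1)*(l)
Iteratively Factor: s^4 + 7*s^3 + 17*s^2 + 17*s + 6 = (s + 2)*(s^3 + 5*s^2 + 7*s + 3) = (s + 1)*(s + 2)*(s^2 + 4*s + 3) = (s + 1)*(s + 2)*(s + 3)*(s + 1)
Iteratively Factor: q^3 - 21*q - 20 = (q + 1)*(q^2 - q - 20) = (q - 5)*(q + 1)*(q + 4)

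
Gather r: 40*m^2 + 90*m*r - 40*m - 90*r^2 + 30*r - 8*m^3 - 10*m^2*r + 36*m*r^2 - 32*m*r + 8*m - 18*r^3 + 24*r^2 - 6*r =-8*m^3 + 40*m^2 - 32*m - 18*r^3 + r^2*(36*m - 66) + r*(-10*m^2 + 58*m + 24)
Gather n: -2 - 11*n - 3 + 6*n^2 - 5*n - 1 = 6*n^2 - 16*n - 6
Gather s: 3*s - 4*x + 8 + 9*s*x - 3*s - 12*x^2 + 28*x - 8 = 9*s*x - 12*x^2 + 24*x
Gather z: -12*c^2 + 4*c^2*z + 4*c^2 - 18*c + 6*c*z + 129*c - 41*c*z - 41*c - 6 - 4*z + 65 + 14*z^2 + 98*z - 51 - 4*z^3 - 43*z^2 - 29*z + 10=-8*c^2 + 70*c - 4*z^3 - 29*z^2 + z*(4*c^2 - 35*c + 65) + 18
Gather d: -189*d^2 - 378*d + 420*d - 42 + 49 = -189*d^2 + 42*d + 7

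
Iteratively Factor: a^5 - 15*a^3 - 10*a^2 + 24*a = (a + 2)*(a^4 - 2*a^3 - 11*a^2 + 12*a) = (a - 4)*(a + 2)*(a^3 + 2*a^2 - 3*a) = (a - 4)*(a - 1)*(a + 2)*(a^2 + 3*a) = (a - 4)*(a - 1)*(a + 2)*(a + 3)*(a)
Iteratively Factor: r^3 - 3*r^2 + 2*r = (r - 1)*(r^2 - 2*r) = r*(r - 1)*(r - 2)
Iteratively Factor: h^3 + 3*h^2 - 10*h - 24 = (h - 3)*(h^2 + 6*h + 8) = (h - 3)*(h + 4)*(h + 2)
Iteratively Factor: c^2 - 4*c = (c)*(c - 4)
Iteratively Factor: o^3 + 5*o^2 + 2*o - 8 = (o + 2)*(o^2 + 3*o - 4) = (o + 2)*(o + 4)*(o - 1)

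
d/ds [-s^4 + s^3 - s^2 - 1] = s*(-4*s^2 + 3*s - 2)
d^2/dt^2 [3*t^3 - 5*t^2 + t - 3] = 18*t - 10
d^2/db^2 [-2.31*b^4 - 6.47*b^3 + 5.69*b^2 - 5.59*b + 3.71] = -27.72*b^2 - 38.82*b + 11.38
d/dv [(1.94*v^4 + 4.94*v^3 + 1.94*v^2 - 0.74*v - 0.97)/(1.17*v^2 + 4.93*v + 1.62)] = (4.5396*v^5 + 34.4724*v^4 + 61.2796*v^3 + 34.4384*v^2 + 8.5554*v + 3.5833)/(1.3689*v^4 + 11.5362*v^3 + 28.0957*v^2 + 15.9732*v + 2.6244)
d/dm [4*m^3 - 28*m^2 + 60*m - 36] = 12*m^2 - 56*m + 60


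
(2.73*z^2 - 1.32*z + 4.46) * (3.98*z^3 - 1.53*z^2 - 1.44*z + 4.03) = 10.8654*z^5 - 9.4305*z^4 + 15.8392*z^3 + 6.0789*z^2 - 11.742*z + 17.9738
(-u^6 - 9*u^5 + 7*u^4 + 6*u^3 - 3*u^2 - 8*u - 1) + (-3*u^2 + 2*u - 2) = -u^6 - 9*u^5 + 7*u^4 + 6*u^3 - 6*u^2 - 6*u - 3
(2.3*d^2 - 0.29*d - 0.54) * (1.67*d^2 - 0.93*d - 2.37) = 3.841*d^4 - 2.6233*d^3 - 6.0831*d^2 + 1.1895*d + 1.2798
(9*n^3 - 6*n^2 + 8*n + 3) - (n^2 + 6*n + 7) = 9*n^3 - 7*n^2 + 2*n - 4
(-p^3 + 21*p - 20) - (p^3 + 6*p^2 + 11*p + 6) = -2*p^3 - 6*p^2 + 10*p - 26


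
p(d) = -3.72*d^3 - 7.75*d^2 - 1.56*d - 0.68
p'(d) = -11.16*d^2 - 15.5*d - 1.56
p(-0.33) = -0.88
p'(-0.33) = 2.34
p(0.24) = -1.55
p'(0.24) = -5.92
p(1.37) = -26.93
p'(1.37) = -43.74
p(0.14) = -1.06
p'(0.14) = -3.95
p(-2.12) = 3.24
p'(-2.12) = -18.86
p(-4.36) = 167.12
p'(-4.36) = -146.13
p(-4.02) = 122.02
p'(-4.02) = -119.60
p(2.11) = -73.42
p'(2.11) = -83.95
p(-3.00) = 34.69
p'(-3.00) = -55.50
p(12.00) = -7563.56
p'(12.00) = -1794.60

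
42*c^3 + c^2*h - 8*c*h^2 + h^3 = (-7*c + h)*(-3*c + h)*(2*c + h)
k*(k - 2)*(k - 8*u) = k^3 - 8*k^2*u - 2*k^2 + 16*k*u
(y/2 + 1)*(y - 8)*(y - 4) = y^3/2 - 5*y^2 + 4*y + 32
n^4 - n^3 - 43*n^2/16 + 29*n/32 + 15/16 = (n - 2)*(n - 3/4)*(n + 1/2)*(n + 5/4)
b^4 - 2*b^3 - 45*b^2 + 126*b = b*(b - 6)*(b - 3)*(b + 7)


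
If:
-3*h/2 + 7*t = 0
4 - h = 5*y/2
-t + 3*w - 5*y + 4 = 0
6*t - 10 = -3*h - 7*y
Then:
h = -21/26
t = -9/52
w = 283/156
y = 25/13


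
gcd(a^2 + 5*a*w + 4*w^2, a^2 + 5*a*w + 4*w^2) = a^2 + 5*a*w + 4*w^2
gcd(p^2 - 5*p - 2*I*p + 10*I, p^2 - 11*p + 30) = p - 5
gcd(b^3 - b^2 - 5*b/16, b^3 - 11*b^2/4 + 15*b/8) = b^2 - 5*b/4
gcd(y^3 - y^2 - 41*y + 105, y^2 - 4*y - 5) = y - 5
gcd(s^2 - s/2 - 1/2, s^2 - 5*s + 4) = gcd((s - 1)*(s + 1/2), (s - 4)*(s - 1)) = s - 1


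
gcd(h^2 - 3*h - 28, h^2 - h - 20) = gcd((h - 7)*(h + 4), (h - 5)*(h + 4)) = h + 4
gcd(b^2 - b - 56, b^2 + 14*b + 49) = b + 7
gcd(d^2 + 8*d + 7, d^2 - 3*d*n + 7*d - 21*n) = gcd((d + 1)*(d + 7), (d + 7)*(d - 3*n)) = d + 7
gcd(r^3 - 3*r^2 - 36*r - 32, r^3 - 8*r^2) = r - 8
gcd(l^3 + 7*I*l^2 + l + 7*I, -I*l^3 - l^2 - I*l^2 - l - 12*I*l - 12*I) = 1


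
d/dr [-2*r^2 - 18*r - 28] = -4*r - 18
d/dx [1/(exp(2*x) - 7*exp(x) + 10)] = (7 - 2*exp(x))*exp(x)/(exp(2*x) - 7*exp(x) + 10)^2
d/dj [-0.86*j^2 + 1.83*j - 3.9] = 1.83 - 1.72*j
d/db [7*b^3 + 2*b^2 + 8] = b*(21*b + 4)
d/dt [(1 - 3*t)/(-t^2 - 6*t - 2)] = (-3*t^2 + 2*t + 12)/(t^4 + 12*t^3 + 40*t^2 + 24*t + 4)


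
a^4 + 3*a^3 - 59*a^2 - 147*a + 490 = (a - 7)*(a - 2)*(a + 5)*(a + 7)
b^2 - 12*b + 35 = (b - 7)*(b - 5)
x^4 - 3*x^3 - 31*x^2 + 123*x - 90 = (x - 5)*(x - 3)*(x - 1)*(x + 6)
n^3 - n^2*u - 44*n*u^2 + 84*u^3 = (n - 6*u)*(n - 2*u)*(n + 7*u)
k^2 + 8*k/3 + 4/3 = (k + 2/3)*(k + 2)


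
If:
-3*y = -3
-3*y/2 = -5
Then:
No Solution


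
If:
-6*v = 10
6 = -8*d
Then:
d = -3/4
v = -5/3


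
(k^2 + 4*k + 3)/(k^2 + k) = (k + 3)/k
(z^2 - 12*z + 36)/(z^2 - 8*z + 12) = (z - 6)/(z - 2)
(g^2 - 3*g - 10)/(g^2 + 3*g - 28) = (g^2 - 3*g - 10)/(g^2 + 3*g - 28)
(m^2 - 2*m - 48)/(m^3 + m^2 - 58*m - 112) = (m + 6)/(m^2 + 9*m + 14)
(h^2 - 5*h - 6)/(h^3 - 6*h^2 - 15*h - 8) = (h - 6)/(h^2 - 7*h - 8)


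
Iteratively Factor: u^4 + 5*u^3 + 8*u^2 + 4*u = (u)*(u^3 + 5*u^2 + 8*u + 4) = u*(u + 2)*(u^2 + 3*u + 2) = u*(u + 1)*(u + 2)*(u + 2)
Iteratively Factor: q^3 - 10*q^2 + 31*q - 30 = (q - 2)*(q^2 - 8*q + 15) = (q - 5)*(q - 2)*(q - 3)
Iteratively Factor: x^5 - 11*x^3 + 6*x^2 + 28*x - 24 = (x + 3)*(x^4 - 3*x^3 - 2*x^2 + 12*x - 8) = (x + 2)*(x + 3)*(x^3 - 5*x^2 + 8*x - 4) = (x - 2)*(x + 2)*(x + 3)*(x^2 - 3*x + 2) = (x - 2)*(x - 1)*(x + 2)*(x + 3)*(x - 2)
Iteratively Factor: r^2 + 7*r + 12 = (r + 4)*(r + 3)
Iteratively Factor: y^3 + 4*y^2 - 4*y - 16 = (y + 4)*(y^2 - 4) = (y + 2)*(y + 4)*(y - 2)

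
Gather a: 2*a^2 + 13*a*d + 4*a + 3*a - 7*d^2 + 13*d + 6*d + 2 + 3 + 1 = 2*a^2 + a*(13*d + 7) - 7*d^2 + 19*d + 6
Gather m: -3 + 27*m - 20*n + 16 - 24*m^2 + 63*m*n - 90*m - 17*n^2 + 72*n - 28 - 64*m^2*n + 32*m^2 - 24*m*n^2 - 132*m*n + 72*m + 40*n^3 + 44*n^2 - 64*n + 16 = m^2*(8 - 64*n) + m*(-24*n^2 - 69*n + 9) + 40*n^3 + 27*n^2 - 12*n + 1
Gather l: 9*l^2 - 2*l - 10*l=9*l^2 - 12*l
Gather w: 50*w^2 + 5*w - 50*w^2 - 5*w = 0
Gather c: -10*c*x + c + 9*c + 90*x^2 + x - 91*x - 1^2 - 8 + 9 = c*(10 - 10*x) + 90*x^2 - 90*x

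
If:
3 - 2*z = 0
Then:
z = 3/2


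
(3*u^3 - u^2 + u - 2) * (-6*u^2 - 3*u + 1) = -18*u^5 - 3*u^4 + 8*u^2 + 7*u - 2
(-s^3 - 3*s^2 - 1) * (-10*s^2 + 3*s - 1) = 10*s^5 + 27*s^4 - 8*s^3 + 13*s^2 - 3*s + 1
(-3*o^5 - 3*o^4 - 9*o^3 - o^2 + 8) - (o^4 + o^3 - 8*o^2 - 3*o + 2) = -3*o^5 - 4*o^4 - 10*o^3 + 7*o^2 + 3*o + 6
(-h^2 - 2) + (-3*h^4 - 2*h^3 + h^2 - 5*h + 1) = -3*h^4 - 2*h^3 - 5*h - 1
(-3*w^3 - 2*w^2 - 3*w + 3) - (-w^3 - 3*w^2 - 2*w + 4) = -2*w^3 + w^2 - w - 1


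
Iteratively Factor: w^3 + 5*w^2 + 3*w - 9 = (w + 3)*(w^2 + 2*w - 3) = (w + 3)^2*(w - 1)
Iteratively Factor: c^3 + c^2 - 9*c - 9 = (c + 3)*(c^2 - 2*c - 3) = (c - 3)*(c + 3)*(c + 1)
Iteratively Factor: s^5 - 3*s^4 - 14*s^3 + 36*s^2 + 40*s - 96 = (s - 2)*(s^4 - s^3 - 16*s^2 + 4*s + 48) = (s - 4)*(s - 2)*(s^3 + 3*s^2 - 4*s - 12) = (s - 4)*(s - 2)^2*(s^2 + 5*s + 6) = (s - 4)*(s - 2)^2*(s + 3)*(s + 2)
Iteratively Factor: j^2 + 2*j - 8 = (j - 2)*(j + 4)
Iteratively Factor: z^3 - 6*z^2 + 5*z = (z - 5)*(z^2 - z) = (z - 5)*(z - 1)*(z)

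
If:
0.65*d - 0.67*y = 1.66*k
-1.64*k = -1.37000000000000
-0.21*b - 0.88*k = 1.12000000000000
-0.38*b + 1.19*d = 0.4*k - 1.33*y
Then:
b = -8.83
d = -0.11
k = 0.84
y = -2.18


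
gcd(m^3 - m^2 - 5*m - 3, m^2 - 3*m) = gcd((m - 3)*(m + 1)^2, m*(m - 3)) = m - 3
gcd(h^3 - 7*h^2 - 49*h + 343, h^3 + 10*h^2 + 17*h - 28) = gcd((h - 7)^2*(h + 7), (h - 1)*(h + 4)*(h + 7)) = h + 7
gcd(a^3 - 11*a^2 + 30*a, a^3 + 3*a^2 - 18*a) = a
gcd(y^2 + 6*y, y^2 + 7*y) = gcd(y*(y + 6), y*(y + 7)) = y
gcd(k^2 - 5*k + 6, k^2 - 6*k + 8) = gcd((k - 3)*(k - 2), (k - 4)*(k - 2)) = k - 2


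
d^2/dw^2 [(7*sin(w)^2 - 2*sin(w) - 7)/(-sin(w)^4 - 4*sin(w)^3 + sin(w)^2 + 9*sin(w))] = (28*sin(w)^7 + 66*sin(w)^6 - 102*sin(w)^5 - 65*sin(w)^4 + 480*sin(w)^3 + 156*sin(w)^2 + 827*sin(w) - 615 - 2037/sin(w) + 378/sin(w)^2 + 1134/sin(w)^3)/(sin(w)^3 + 4*sin(w)^2 - sin(w) - 9)^3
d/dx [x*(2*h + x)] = 2*h + 2*x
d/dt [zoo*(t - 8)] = zoo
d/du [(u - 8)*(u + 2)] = 2*u - 6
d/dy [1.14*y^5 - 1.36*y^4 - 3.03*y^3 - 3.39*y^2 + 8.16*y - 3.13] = 5.7*y^4 - 5.44*y^3 - 9.09*y^2 - 6.78*y + 8.16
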